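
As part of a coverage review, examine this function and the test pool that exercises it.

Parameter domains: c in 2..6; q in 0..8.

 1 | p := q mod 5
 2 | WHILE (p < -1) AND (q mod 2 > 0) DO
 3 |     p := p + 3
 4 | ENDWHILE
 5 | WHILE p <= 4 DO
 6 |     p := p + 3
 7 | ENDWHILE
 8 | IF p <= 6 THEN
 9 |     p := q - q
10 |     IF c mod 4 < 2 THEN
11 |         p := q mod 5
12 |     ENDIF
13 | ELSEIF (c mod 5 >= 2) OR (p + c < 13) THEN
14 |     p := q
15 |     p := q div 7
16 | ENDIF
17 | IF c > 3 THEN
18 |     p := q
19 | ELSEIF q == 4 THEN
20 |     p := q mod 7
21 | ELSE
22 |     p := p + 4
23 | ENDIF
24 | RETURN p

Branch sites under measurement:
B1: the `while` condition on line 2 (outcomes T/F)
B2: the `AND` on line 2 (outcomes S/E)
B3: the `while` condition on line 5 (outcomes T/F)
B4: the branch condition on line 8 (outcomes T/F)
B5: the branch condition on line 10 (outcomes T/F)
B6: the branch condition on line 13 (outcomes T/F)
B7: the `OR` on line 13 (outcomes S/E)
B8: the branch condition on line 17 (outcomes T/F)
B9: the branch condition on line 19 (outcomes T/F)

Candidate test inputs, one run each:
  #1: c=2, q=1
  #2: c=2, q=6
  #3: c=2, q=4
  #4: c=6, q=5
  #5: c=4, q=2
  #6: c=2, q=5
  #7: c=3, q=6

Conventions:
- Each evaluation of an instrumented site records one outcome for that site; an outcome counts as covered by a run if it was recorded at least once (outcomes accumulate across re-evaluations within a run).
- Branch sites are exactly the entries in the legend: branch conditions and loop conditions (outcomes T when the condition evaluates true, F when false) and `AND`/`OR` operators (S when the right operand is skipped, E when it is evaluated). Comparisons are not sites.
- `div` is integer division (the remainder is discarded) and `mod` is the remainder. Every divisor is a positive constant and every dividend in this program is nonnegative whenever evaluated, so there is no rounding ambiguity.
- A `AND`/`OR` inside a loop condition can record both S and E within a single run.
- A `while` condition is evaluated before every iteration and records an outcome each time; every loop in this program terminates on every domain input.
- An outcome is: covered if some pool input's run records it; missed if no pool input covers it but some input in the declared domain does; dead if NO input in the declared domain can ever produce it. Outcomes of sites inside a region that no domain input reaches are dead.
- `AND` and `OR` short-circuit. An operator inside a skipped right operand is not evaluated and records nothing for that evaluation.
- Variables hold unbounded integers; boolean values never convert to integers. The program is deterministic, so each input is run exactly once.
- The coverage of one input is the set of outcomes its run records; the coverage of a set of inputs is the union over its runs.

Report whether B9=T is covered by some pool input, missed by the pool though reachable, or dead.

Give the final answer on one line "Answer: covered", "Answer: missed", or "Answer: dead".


B9=T is recorded by pool input(s) 3 -> covered
Answer: covered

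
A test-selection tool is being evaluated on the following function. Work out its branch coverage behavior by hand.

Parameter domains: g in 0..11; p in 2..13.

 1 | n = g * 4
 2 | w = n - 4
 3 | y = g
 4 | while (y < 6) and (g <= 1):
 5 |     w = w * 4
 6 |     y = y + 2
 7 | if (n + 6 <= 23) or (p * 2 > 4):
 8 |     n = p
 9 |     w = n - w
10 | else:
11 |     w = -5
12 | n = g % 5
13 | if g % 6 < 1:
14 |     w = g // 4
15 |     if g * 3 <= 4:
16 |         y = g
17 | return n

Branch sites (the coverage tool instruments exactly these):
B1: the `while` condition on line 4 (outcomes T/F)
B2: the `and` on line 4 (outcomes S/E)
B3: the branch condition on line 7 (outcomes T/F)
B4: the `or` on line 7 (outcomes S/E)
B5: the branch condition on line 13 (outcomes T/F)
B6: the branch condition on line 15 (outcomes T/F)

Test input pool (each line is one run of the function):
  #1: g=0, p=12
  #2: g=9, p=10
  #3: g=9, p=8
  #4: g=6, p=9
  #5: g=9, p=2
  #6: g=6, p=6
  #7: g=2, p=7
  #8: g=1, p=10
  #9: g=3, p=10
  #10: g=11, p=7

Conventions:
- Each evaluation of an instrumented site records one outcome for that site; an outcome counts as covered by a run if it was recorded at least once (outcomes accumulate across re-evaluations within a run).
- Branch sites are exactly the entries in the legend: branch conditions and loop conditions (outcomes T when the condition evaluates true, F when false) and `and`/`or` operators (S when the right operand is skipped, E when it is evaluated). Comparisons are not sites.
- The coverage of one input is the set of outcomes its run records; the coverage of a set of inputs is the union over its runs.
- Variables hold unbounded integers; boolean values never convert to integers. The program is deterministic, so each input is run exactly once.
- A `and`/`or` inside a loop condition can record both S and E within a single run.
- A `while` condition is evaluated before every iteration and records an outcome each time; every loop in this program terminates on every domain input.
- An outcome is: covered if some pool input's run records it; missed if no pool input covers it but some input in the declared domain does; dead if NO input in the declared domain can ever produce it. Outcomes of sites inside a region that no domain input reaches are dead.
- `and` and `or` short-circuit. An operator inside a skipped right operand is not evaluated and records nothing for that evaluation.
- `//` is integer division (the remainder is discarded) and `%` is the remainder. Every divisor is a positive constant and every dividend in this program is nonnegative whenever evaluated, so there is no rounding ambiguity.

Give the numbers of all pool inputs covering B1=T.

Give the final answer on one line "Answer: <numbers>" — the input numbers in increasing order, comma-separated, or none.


input #1 (g=0, p=12): covers B1=T
input #2 (g=9, p=10): misses B1=T
input #3 (g=9, p=8): misses B1=T
input #4 (g=6, p=9): misses B1=T
input #5 (g=9, p=2): misses B1=T
input #6 (g=6, p=6): misses B1=T
input #7 (g=2, p=7): misses B1=T
input #8 (g=1, p=10): covers B1=T
input #9 (g=3, p=10): misses B1=T
input #10 (g=11, p=7): misses B1=T
Answer: 1, 8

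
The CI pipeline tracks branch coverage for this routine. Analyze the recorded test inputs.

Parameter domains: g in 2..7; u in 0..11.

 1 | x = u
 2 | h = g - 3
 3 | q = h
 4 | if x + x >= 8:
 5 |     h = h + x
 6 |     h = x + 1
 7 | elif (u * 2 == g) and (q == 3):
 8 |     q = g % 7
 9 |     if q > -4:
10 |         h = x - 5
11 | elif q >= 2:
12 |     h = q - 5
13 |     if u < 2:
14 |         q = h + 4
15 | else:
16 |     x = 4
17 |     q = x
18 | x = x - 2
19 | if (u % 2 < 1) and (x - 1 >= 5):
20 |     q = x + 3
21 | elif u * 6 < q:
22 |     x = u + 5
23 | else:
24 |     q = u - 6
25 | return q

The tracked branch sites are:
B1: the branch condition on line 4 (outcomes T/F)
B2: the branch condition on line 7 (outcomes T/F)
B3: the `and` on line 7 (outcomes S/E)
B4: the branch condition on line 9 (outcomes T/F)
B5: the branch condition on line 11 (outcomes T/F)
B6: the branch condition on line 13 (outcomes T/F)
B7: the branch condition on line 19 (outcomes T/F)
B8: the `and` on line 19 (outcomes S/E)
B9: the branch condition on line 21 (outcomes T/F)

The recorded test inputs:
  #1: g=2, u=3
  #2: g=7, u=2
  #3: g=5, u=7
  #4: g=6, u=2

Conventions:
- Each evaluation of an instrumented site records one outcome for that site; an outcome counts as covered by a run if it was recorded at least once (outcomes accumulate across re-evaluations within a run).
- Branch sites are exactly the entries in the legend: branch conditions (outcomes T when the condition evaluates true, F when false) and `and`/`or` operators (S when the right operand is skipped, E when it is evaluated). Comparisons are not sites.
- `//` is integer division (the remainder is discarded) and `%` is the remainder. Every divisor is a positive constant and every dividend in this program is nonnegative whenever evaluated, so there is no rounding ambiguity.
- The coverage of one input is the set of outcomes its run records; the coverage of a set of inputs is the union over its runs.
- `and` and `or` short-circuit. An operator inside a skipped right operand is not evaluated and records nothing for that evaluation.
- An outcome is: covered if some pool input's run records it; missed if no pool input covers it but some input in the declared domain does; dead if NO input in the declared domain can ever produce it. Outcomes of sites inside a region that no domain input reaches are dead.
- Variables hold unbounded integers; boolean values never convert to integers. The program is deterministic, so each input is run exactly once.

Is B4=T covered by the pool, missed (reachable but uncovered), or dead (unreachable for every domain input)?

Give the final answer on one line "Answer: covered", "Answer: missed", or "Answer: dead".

no pool input records B4=T
but domain input (g=6, u=3) does record it -> reachable, so missed

Answer: missed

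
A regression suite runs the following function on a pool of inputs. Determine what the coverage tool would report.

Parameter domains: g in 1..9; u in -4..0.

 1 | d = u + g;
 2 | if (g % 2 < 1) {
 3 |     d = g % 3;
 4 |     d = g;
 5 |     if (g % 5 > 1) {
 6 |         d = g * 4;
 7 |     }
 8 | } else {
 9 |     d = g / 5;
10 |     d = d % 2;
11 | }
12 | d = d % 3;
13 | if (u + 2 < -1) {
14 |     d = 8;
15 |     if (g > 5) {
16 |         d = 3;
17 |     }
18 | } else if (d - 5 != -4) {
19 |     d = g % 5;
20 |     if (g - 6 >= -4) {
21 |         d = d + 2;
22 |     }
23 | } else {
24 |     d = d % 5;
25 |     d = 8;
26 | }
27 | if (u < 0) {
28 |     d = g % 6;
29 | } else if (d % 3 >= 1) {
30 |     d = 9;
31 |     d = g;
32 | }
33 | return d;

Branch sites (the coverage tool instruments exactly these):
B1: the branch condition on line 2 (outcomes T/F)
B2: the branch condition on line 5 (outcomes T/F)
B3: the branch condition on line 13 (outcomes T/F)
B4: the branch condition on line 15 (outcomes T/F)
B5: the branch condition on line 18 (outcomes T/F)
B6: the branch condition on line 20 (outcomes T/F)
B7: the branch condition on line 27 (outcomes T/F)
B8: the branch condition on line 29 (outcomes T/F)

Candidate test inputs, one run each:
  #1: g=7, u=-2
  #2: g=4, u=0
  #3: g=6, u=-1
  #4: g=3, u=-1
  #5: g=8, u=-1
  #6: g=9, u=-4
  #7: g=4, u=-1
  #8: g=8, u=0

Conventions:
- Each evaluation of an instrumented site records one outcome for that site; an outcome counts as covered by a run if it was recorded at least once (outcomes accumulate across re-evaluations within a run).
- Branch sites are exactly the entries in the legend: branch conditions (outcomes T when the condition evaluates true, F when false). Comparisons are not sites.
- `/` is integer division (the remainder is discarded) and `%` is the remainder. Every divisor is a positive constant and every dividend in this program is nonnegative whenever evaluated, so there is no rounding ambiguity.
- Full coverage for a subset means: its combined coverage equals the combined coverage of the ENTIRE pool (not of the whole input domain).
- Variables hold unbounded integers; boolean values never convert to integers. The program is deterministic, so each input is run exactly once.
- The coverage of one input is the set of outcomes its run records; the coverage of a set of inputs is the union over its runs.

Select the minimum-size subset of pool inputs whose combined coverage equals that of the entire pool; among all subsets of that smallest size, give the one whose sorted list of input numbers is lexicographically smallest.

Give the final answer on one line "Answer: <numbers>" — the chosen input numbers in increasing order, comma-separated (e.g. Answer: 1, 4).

input #1, g=7, u=-2: events B1->F, B3->F, B5->F, B7->T; outcomes B1=F, B3=F, B5=F, B7=T
input #2, g=4, u=0: events B1->T, B2->T, B3->F, B5->F, B7->F, B8->T; outcomes B1=T, B2=T, B3=F, B5=F, B7=F, B8=T
input #3, g=6, u=-1: events B1->T, B2->F, B3->F, B5->T, B6->T, B7->T; outcomes B1=T, B2=F, B3=F, B5=T, B6=T, B7=T
input #4, g=3, u=-1: events B1->F, B3->F, B5->T, B6->T, B7->T; outcomes B1=F, B3=F, B5=T, B6=T, B7=T
input #5, g=8, u=-1: events B1->T, B2->T, B3->F, B5->T, B6->T, B7->T; outcomes B1=T, B2=T, B3=F, B5=T, B6=T, B7=T
input #6, g=9, u=-4: events B1->F, B3->T, B4->T, B7->T; outcomes B1=F, B3=T, B4=T, B7=T
input #7, g=4, u=-1: events B1->T, B2->T, B3->F, B5->F, B7->T; outcomes B1=T, B2=T, B3=F, B5=F, B7=T
input #8, g=8, u=0: events B1->T, B2->T, B3->F, B5->T, B6->T, B7->F, B8->T; outcomes B1=T, B2=T, B3=F, B5=T, B6=T, B7=F, B8=T
the full pool covers 13 outcomes: B1=T, B1=F, B2=T, B2=F, B3=T, B3=F, B4=T, B5=T, B5=F, B6=T, B7=T, B7=F, B8=T
every size-1 subset falls short of the 13 outcomes (best: 7/13)
every size-2 subset falls short of the 13 outcomes (best: 11/13)
the canonical winner is {2, 3, 6}: size 3, full 13-outcome coverage, earliest index list among size-3 covers

Answer: 2, 3, 6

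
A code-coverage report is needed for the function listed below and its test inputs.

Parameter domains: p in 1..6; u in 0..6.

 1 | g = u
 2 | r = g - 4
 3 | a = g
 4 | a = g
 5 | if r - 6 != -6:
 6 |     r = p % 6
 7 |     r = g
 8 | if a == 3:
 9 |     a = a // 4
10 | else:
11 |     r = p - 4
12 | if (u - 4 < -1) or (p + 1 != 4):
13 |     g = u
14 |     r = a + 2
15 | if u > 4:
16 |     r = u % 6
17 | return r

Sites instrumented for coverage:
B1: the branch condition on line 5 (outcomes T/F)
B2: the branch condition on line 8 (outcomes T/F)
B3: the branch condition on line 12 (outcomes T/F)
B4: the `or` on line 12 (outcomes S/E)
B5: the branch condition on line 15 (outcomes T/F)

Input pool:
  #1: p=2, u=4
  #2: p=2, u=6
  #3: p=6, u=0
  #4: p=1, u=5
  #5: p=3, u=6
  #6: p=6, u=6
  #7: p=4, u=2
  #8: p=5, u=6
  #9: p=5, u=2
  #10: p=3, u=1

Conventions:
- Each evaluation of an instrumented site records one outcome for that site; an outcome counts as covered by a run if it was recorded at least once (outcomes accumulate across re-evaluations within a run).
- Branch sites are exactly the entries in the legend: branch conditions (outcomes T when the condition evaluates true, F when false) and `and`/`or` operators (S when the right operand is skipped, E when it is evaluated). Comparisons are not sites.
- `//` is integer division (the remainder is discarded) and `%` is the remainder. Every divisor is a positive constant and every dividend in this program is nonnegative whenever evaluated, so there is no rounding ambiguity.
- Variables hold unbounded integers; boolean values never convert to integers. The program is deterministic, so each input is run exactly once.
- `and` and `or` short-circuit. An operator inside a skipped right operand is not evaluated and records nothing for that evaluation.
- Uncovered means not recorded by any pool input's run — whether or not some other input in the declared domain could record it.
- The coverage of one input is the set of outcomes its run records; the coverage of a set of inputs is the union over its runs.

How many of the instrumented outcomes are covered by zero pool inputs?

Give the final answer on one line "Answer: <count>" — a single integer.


input #1, p=2, u=4: outcomes B1=F, B2=F, B3=T, B4=E, B5=F
input #2, p=2, u=6: outcomes B1=T, B2=F, B3=T, B4=E, B5=T
input #3, p=6, u=0: outcomes B1=T, B2=F, B3=T, B4=S, B5=F
input #4, p=1, u=5: outcomes B1=T, B2=F, B3=T, B4=E, B5=T
input #5, p=3, u=6: outcomes B1=T, B2=F, B3=F, B4=E, B5=T
input #6, p=6, u=6: outcomes B1=T, B2=F, B3=T, B4=E, B5=T
input #7, p=4, u=2: outcomes B1=T, B2=F, B3=T, B4=S, B5=F
input #8, p=5, u=6: outcomes B1=T, B2=F, B3=T, B4=E, B5=T
input #9, p=5, u=2: outcomes B1=T, B2=F, B3=T, B4=S, B5=F
input #10, p=3, u=1: outcomes B1=T, B2=F, B3=T, B4=S, B5=F
union over the pool: B1=T, B1=F, B2=F, B3=T, B3=F, B4=S, B4=E, B5=T, B5=F
uncovered (1 of 10): B2=T
Answer: 1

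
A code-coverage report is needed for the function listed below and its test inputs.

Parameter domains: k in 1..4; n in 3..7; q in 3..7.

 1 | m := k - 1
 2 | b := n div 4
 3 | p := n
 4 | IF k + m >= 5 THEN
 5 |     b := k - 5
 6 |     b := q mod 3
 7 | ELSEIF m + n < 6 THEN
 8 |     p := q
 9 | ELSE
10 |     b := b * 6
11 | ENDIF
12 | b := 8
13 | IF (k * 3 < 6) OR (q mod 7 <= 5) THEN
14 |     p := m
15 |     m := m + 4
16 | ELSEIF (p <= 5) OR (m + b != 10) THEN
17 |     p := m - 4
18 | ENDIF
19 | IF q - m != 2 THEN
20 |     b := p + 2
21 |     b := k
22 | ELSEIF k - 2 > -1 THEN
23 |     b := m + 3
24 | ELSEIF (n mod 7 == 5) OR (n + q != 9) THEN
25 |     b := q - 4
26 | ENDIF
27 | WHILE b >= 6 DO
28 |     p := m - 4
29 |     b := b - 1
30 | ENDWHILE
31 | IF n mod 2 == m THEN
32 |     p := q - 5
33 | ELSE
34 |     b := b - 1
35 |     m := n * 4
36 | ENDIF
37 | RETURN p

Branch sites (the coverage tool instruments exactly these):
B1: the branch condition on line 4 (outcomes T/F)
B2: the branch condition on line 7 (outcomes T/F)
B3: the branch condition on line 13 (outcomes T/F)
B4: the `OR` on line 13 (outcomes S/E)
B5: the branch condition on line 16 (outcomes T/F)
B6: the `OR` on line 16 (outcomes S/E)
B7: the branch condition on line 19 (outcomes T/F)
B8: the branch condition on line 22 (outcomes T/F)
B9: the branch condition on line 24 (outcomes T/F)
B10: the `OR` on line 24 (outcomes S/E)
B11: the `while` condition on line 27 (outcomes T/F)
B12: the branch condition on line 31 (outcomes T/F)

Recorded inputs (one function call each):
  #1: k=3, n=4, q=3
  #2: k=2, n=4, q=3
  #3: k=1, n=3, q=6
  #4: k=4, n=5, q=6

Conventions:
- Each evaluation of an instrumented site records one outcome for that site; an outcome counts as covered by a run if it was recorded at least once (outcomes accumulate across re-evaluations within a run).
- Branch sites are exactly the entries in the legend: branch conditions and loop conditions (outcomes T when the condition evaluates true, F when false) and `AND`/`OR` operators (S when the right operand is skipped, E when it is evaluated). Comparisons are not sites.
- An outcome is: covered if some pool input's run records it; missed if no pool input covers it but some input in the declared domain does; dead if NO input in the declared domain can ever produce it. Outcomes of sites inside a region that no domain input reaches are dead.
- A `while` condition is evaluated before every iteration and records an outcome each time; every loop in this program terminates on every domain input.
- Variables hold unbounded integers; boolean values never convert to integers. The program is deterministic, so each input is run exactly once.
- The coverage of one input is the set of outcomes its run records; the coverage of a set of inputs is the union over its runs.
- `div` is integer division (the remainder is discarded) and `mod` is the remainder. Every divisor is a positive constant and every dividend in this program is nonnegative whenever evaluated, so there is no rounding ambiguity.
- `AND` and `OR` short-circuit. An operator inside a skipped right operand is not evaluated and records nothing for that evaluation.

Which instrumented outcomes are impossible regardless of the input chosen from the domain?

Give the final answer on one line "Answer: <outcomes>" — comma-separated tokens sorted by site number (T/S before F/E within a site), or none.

sweeping the full domain (100 inputs) for each outcome:
  reachable outcomes have witnesses, e.g. B1=T (e.g. k=3, n=3, q=3), B1=F (e.g. k=1, n=3, q=3), B2=T (e.g. k=1, n=3, q=3), B2=F (e.g. k=1, n=6, q=3)

Answer: none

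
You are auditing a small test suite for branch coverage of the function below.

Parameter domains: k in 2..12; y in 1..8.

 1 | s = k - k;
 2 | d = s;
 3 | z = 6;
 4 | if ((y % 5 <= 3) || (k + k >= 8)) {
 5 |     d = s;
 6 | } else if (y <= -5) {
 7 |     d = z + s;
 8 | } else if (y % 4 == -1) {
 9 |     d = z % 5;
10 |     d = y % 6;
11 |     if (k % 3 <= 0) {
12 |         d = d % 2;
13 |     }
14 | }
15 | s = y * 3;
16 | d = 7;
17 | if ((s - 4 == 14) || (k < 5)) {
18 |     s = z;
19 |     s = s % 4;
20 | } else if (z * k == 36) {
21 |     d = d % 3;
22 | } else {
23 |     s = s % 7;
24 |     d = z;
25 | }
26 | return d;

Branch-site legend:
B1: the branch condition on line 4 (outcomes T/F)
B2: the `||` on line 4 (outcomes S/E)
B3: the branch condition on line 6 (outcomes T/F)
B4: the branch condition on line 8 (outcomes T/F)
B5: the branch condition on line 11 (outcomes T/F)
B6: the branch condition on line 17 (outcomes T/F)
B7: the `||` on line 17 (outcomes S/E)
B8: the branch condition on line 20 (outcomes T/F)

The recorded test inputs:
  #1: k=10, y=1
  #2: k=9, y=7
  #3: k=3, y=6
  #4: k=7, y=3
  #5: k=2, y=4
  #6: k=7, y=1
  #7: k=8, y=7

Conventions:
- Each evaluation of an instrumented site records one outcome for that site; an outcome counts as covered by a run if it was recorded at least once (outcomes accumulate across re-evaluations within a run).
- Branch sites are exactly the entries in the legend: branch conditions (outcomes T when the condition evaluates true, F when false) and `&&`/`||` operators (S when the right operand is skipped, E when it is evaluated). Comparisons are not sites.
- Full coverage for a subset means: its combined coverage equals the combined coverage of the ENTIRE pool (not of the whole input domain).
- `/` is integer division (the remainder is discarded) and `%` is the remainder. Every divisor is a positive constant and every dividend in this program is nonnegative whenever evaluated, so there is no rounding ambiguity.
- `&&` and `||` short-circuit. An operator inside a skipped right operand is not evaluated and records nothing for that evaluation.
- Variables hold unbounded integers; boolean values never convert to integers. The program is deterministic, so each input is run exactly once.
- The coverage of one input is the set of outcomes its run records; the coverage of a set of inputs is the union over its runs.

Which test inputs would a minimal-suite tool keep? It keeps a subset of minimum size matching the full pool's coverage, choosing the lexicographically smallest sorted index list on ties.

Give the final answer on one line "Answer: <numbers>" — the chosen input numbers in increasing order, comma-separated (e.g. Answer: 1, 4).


#1 (k=10, y=1) -> B2->S, B1->T, B7->E, B6->F, B8->F; covered: B1=T, B2=S, B6=F, B7=E, B8=F
#2 (k=9, y=7) -> B2->S, B1->T, B7->E, B6->F, B8->F; covered: B1=T, B2=S, B6=F, B7=E, B8=F
#3 (k=3, y=6) -> B2->S, B1->T, B7->S, B6->T; covered: B1=T, B2=S, B6=T, B7=S
#4 (k=7, y=3) -> B2->S, B1->T, B7->E, B6->F, B8->F; covered: B1=T, B2=S, B6=F, B7=E, B8=F
#5 (k=2, y=4) -> B2->E, B1->F, B3->F, B4->F, B7->E, B6->T; covered: B1=F, B2=E, B3=F, B4=F, B6=T, B7=E
#6 (k=7, y=1) -> B2->S, B1->T, B7->E, B6->F, B8->F; covered: B1=T, B2=S, B6=F, B7=E, B8=F
#7 (k=8, y=7) -> B2->S, B1->T, B7->E, B6->F, B8->F; covered: B1=T, B2=S, B6=F, B7=E, B8=F
the full pool covers 11 outcomes: B1=T, B1=F, B2=S, B2=E, B3=F, B4=F, B6=T, B6=F, B7=S, B7=E, B8=F
size 1 is not enough: best union over all size-1 subsets is 6/11
size 2 is not enough: best union over all size-2 subsets is 10/11
size 3: inputs {1, 3, 5} cover all 11 outcomes, and no lexicographically smaller subset of this size does
Answer: 1, 3, 5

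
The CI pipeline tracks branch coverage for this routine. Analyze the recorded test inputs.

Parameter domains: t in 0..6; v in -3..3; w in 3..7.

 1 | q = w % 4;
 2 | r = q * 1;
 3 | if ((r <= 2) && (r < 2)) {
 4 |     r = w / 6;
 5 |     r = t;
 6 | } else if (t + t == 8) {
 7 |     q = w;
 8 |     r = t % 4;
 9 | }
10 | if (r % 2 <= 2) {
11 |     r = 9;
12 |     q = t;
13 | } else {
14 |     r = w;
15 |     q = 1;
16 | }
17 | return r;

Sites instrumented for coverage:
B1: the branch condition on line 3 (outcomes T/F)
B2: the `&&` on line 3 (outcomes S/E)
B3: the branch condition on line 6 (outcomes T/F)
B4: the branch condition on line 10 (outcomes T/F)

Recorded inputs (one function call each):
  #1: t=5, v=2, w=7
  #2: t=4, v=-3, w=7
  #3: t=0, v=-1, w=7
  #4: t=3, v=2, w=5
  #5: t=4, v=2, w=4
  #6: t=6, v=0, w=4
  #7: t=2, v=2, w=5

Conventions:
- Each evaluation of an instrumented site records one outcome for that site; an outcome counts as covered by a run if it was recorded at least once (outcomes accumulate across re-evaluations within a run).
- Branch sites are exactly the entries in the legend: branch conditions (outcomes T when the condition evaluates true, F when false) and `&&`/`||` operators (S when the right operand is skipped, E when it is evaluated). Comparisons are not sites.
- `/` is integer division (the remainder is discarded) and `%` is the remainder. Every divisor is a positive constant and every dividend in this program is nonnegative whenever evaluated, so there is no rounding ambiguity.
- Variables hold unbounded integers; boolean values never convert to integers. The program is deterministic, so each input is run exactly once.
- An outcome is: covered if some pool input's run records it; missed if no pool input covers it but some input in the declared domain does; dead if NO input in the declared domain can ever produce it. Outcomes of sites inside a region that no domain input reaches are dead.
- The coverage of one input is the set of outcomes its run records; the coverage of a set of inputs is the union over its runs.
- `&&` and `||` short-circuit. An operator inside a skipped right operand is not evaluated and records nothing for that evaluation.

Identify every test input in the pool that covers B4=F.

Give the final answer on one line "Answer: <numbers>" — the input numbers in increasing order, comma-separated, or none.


input #1 (t=5, v=2, w=7): misses B4=F
input #2 (t=4, v=-3, w=7): misses B4=F
input #3 (t=0, v=-1, w=7): misses B4=F
input #4 (t=3, v=2, w=5): misses B4=F
input #5 (t=4, v=2, w=4): misses B4=F
input #6 (t=6, v=0, w=4): misses B4=F
input #7 (t=2, v=2, w=5): misses B4=F
Answer: none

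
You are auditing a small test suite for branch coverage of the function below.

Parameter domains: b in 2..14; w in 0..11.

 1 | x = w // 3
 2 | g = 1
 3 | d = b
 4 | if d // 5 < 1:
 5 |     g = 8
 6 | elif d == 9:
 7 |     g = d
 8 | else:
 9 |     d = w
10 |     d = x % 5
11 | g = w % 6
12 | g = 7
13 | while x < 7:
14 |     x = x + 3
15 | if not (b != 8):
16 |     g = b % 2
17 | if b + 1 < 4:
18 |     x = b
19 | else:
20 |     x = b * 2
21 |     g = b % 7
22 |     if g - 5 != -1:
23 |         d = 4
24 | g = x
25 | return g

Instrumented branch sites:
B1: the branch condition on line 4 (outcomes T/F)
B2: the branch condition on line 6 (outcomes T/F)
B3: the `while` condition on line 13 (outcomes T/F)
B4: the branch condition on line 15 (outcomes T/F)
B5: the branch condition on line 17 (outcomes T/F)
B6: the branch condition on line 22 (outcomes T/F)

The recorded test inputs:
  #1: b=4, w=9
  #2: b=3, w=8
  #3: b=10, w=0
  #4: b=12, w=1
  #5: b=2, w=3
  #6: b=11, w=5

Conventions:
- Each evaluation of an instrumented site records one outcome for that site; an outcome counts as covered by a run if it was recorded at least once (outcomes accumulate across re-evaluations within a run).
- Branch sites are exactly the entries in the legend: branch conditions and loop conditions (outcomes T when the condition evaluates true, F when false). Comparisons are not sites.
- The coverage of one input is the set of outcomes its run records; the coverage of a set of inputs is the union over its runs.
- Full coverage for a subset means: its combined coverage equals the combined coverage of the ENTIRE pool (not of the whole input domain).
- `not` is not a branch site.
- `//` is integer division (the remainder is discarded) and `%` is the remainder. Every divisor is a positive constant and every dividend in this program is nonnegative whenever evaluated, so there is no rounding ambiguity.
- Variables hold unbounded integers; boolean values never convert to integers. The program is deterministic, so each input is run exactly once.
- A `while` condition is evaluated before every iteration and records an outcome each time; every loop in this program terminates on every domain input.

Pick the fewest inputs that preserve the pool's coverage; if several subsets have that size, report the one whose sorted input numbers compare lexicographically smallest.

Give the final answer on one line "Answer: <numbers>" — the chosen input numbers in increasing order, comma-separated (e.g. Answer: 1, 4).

input #1 (b=4, w=9): covers B1=T, B3=T, B3=F, B4=F, B5=F, B6=F
input #2 (b=3, w=8): covers B1=T, B3=T, B3=F, B4=F, B5=F, B6=T
input #3 (b=10, w=0): covers B1=F, B2=F, B3=T, B3=F, B4=F, B5=F, B6=T
input #4 (b=12, w=1): covers B1=F, B2=F, B3=T, B3=F, B4=F, B5=F, B6=T
input #5 (b=2, w=3): covers B1=T, B3=T, B3=F, B4=F, B5=T
input #6 (b=11, w=5): covers B1=F, B2=F, B3=T, B3=F, B4=F, B5=F, B6=F
union over all inputs: B1=T, B1=F, B2=F, B3=T, B3=F, B4=F, B5=T, B5=F, B6=T, B6=F (10 outcomes)
size 1 is not enough: best union over all size-1 subsets is 7/10
size 2 is not enough: best union over all size-2 subsets is 9/10
at size 3, {1, 3, 5} reaches all 10 outcomes; every lexicographically earlier size-3 subset fails

Answer: 1, 3, 5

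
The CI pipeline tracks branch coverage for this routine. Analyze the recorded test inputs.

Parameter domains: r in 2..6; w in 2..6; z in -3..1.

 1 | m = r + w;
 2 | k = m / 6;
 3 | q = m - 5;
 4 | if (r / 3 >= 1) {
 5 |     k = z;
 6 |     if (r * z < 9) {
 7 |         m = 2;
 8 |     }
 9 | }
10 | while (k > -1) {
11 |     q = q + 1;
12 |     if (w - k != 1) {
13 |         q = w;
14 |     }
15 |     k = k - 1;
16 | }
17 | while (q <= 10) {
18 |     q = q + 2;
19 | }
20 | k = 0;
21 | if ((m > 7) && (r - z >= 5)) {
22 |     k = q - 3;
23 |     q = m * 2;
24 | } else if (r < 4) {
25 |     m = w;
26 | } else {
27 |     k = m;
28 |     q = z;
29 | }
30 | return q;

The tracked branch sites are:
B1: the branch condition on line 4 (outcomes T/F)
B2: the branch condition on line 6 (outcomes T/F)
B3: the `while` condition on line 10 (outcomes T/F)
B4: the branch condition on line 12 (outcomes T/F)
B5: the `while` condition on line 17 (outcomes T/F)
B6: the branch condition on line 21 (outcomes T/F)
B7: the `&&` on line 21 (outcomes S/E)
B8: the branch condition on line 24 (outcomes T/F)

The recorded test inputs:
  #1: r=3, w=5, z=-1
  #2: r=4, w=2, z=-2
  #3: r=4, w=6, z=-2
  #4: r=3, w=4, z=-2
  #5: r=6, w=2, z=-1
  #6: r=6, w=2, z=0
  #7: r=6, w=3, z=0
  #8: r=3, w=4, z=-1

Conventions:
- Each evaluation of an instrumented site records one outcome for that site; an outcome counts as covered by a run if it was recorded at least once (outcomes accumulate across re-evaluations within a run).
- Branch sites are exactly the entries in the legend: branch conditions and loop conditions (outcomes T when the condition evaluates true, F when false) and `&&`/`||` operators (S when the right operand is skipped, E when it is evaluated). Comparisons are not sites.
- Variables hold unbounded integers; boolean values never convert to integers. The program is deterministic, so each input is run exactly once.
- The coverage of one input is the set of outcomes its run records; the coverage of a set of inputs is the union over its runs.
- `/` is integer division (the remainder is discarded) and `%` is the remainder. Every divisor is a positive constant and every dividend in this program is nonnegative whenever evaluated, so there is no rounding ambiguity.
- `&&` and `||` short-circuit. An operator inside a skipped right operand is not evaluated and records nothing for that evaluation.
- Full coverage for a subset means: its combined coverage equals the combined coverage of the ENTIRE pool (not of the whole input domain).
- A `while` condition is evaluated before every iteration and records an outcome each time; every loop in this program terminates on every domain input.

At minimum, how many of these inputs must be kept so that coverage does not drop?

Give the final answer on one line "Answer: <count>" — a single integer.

#1 (r=3, w=5, z=-1) -> B1->T, B2->T, B3->F, B5->T, B5->T, B5->T, B5->T, B5->F, B7->S, B6->F, B8->T; covered: B1=T, B2=T, B3=F, B5=T, B5=F, B6=F, B7=S, B8=T
#2 (r=4, w=2, z=-2) -> B1->T, B2->T, B3->F, B5->T, B5->T, B5->T, B5->T, B5->T, B5->F, B7->S, B6->F, B8->F; covered: B1=T, B2=T, B3=F, B5=T, B5=F, B6=F, B7=S, B8=F
#3 (r=4, w=6, z=-2) -> B1->T, B2->T, B3->F, B5->T, B5->T, B5->T, B5->F, B7->S, B6->F, B8->F; covered: B1=T, B2=T, B3=F, B5=T, B5=F, B6=F, B7=S, B8=F
#4 (r=3, w=4, z=-2) -> B1->T, B2->T, B3->F, B5->T, B5->T, B5->T, B5->T, B5->T, B5->F, B7->S, B6->F, B8->T; covered: B1=T, B2=T, B3=F, B5=T, B5=F, B6=F, B7=S, B8=T
#5 (r=6, w=2, z=-1) -> B1->T, B2->T, B3->F, B5->T, B5->T, B5->T, B5->T, B5->F, B7->S, B6->F, B8->F; covered: B1=T, B2=T, B3=F, B5=T, B5=F, B6=F, B7=S, B8=F
#6 (r=6, w=2, z=0) -> B1->T, B2->T, B3->T, B4->T, B3->F, B5->T, B5->T, B5->T, B5->T, B5->T, B5->F, B7->S, B6->F, B8->F; covered: B1=T, B2=T, B3=T, B3=F, B4=T, B5=T, B5=F, B6=F, B7=S, B8=F
#7 (r=6, w=3, z=0) -> B1->T, B2->T, B3->T, B4->T, B3->F, B5->T, B5->T, B5->T, B5->T, B5->F, B7->S, B6->F, B8->F; covered: B1=T, B2=T, B3=T, B3=F, B4=T, B5=T, B5=F, B6=F, B7=S, B8=F
#8 (r=3, w=4, z=-1) -> B1->T, B2->T, B3->F, B5->T, B5->T, B5->T, B5->T, B5->T, B5->F, B7->S, B6->F, B8->T; covered: B1=T, B2=T, B3=F, B5=T, B5=F, B6=F, B7=S, B8=T
the full pool covers 11 outcomes: B1=T, B2=T, B3=T, B3=F, B4=T, B5=T, B5=F, B6=F, B7=S, B8=T, B8=F
size 1 is not enough: best union over all size-1 subsets is 10/11
inputs {1, 6} (size 2) cover everything; no size-2 subset with a lexicographically smaller index list covers all 11

Answer: 2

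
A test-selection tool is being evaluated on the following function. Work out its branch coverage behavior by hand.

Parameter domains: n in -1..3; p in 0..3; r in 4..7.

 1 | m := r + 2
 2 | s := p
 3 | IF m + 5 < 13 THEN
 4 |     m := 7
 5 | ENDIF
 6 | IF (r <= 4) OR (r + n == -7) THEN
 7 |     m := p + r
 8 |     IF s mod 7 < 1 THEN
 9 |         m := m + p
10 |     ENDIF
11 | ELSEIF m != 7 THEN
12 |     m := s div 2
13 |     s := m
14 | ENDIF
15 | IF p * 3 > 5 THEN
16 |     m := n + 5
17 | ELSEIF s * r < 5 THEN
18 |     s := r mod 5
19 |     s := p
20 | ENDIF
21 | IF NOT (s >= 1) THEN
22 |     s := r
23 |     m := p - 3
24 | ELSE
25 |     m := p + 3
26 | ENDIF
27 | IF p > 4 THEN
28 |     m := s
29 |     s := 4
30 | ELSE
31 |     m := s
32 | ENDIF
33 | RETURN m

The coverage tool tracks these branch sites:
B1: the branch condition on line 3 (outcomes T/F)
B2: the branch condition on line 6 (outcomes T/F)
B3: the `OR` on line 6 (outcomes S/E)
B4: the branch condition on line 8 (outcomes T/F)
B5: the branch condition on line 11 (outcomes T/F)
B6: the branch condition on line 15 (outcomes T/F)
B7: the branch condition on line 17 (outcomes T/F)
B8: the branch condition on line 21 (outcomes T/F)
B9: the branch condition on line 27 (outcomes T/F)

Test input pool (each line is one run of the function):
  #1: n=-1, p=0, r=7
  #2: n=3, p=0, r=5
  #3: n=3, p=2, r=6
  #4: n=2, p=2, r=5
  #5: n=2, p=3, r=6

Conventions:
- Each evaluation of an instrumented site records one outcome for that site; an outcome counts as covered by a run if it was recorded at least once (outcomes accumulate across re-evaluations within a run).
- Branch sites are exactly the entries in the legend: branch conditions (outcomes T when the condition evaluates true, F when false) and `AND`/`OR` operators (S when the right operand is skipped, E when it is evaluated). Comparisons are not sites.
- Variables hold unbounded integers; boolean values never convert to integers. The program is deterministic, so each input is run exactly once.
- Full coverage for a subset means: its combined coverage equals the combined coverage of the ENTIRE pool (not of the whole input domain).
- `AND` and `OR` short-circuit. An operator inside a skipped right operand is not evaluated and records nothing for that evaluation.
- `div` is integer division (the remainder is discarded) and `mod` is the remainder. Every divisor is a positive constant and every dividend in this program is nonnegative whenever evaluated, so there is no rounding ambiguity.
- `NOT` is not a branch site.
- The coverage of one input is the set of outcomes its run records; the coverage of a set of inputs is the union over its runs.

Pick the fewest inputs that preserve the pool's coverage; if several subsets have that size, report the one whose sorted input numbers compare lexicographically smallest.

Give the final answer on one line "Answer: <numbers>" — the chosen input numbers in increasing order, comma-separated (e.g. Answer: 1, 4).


input #1 (n=-1, p=0, r=7): covers B1=F, B2=F, B3=E, B5=T, B6=F, B7=T, B8=T, B9=F
input #2 (n=3, p=0, r=5): covers B1=T, B2=F, B3=E, B5=F, B6=F, B7=T, B8=T, B9=F
input #3 (n=3, p=2, r=6): covers B1=F, B2=F, B3=E, B5=T, B6=T, B8=F, B9=F
input #4 (n=2, p=2, r=5): covers B1=T, B2=F, B3=E, B5=F, B6=T, B8=F, B9=F
input #5 (n=2, p=3, r=6): covers B1=F, B2=F, B3=E, B5=T, B6=T, B8=F, B9=F
pool-wide coverage (12 outcomes): B1=T, B1=F, B2=F, B3=E, B5=T, B5=F, B6=T, B6=F, B7=T, B8=T, B8=F, B9=F
every size-1 subset falls short of the 12 outcomes (best: 8/12)
at size 2, {1, 4} reaches all 12 outcomes; every lexicographically earlier size-2 subset fails
Answer: 1, 4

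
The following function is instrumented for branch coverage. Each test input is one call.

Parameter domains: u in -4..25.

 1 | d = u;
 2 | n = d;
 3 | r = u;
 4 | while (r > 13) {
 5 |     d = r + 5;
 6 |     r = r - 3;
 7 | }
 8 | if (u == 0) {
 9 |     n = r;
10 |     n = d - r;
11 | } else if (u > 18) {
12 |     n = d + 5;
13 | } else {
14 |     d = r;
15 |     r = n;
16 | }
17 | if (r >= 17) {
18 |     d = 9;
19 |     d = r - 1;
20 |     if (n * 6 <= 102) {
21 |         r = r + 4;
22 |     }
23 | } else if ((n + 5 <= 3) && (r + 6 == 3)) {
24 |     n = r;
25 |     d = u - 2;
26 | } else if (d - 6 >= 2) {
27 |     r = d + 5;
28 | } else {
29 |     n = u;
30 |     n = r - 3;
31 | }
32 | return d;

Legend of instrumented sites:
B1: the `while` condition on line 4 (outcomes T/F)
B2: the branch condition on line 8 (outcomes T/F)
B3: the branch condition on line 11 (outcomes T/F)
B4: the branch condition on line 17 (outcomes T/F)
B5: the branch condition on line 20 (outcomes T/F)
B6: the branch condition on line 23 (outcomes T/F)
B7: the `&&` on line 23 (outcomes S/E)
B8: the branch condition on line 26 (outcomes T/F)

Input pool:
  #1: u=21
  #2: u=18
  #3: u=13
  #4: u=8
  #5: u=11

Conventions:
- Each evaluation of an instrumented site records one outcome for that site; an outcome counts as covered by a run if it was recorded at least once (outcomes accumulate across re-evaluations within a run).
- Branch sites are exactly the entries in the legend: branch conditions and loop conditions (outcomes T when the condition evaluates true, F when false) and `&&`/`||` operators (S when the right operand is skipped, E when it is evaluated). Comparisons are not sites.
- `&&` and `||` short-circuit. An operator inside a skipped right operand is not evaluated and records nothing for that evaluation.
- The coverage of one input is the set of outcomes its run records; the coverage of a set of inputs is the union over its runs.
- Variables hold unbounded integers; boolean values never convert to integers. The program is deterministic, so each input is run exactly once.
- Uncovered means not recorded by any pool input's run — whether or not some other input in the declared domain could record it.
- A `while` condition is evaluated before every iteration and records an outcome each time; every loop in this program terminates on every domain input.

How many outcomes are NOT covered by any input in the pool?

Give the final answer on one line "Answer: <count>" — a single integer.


input #1, u=21: outcomes B1=T, B1=F, B2=F, B3=T, B4=F, B6=F, B7=S, B8=T
input #2, u=18: outcomes B1=T, B1=F, B2=F, B3=F, B4=T, B5=F
input #3, u=13: outcomes B1=F, B2=F, B3=F, B4=F, B6=F, B7=S, B8=T
input #4, u=8: outcomes B1=F, B2=F, B3=F, B4=F, B6=F, B7=S, B8=T
input #5, u=11: outcomes B1=F, B2=F, B3=F, B4=F, B6=F, B7=S, B8=T
union over the pool: B1=T, B1=F, B2=F, B3=T, B3=F, B4=T, B4=F, B5=F, B6=F, B7=S, B8=T
uncovered (5 of 16): B2=T, B5=T, B6=T, B7=E, B8=F
Answer: 5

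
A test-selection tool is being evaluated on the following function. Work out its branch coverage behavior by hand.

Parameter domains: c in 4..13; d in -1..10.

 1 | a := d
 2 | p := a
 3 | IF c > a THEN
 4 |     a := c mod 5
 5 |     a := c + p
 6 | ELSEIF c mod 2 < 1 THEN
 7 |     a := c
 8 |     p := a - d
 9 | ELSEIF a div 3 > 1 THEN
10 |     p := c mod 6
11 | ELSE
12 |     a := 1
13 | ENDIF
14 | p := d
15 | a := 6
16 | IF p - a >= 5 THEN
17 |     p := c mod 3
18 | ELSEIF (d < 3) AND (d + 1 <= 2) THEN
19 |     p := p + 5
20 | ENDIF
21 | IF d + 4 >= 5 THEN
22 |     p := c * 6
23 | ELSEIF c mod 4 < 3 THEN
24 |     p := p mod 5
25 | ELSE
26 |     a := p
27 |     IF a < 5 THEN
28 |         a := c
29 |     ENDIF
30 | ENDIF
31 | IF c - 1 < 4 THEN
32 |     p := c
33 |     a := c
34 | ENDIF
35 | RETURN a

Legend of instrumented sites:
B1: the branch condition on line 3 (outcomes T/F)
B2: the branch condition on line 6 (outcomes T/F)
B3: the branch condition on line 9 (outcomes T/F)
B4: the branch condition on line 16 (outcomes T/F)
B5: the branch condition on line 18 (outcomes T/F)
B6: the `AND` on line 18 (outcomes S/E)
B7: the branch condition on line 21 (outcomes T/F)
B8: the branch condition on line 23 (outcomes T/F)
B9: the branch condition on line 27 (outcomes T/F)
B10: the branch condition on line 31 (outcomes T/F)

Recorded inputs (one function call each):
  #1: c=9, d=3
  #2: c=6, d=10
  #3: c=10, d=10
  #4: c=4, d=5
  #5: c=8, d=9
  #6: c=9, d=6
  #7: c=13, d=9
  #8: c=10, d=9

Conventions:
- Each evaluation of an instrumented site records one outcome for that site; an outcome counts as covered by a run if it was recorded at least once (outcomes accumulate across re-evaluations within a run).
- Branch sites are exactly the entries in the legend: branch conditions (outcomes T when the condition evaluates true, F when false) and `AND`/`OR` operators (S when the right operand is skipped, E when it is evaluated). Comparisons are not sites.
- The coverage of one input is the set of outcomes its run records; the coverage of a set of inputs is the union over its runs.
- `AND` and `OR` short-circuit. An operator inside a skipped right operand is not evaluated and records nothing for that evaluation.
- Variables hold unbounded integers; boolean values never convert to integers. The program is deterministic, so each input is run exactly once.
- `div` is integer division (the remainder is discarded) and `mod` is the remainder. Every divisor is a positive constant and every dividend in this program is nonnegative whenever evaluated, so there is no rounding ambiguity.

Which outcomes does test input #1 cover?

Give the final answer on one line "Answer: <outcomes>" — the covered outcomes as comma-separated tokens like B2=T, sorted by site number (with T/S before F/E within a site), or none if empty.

Running input #1 (c=9, d=3), event by event:
  B1->T, B4->F, B6->S, B5->F, B7->T, B10->F
deduplicating events, the covered set is: B1=T, B4=F, B5=F, B6=S, B7=T, B10=F

Answer: B1=T, B4=F, B5=F, B6=S, B7=T, B10=F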